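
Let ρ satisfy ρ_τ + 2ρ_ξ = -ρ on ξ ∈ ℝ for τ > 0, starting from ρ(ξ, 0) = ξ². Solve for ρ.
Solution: Substitute ρ = exp(-τ)u.
Then ρ_τ = exp(-τ)(u_τ - u), ρ_ξ = exp(-τ)u_ξ; substituting and dividing by exp(-τ), the lower-order terms cancel: u_τ + 2u_ξ = 0 (standard advection equation).
Data for u: u(ξ,0) = ρ(ξ,0) = ξ².
By characteristics (dξ/dτ = 2), u(ξ,τ) = f(ξ - 2τ) with f = u(·, 0).
So u(ξ,τ) = ξ² - 4ξτ + 4τ², and ρ(ξ,τ) = exp(-τ)u(ξ,τ).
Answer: ρ(ξ, τ) = ξ²exp(-τ) - 4ξτexp(-τ) + 4τ²exp(-τ)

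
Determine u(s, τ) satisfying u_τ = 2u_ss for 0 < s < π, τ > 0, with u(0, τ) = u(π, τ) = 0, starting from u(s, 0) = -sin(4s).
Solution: Separating variables: u = Σ c_n exp(-2n²τ) sin(ns). From u(s,0) = -sin(4s): c_4=-1.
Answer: u(s, τ) = -exp(-32τ)sin(4s)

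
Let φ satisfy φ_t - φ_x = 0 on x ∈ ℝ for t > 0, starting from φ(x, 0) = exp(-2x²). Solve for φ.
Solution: By characteristics (dx/dt = -1), φ(x,t) = f(x + t) with f = φ(·, 0).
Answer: φ(x, t) = exp(-2(t + x)²)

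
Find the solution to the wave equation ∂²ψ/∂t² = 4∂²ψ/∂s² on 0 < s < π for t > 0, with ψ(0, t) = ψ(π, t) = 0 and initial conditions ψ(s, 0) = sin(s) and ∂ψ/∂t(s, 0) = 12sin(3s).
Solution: Separating variables: ψ = Σ [A_n cos(ω_n t) + B_n sin(ω_n t)] sin(ns), ω_n = 2n. From ICs (B_n = velocity coefficient / ω_n): A_1=1, B_3=2.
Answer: ψ(s, t) = sin(s)cos(2t) + 2sin(3s)sin(6t)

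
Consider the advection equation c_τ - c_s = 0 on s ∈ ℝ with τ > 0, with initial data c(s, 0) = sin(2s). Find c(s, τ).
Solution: By characteristics (ds/dτ = -1), c(s,τ) = f(s + τ) with f = c(·, 0).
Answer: c(s, τ) = sin(2s + 2τ)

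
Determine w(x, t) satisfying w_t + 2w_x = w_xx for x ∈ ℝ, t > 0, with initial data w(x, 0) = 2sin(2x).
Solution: Change to a moving frame: let η = x - 2t, σ = t and write w(x,t) = u(η,σ).
By the chain rule w_t = u_σ - 2u_η, w_x = u_η, w_xx = u_ηη.
Then w_t + 2w_x = u_σ: the advection term cancels and the PDE becomes the heat equation u_σ = u_ηη on η ∈ ℝ.
Initial data: u(η,0) = w(η,0) = 2sin(2η).
On η ∈ ℝ each mode satisfies (sin(nη))″ = -n² sin(nη), so exp(-n²σ) sin(nη) solves the heat equation; by superposition u(η,σ) = Σ c_n exp(-n²σ) sin(nη).
Reading off the coefficients: c_2=2, so u(η,σ) = 2exp(-4σ)sin(2η).
Substituting back η = x - 2t, σ = t: w(x,t) = u(x - 2t, t).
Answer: w(x, t) = -2exp(-4t)sin(4t - 2x)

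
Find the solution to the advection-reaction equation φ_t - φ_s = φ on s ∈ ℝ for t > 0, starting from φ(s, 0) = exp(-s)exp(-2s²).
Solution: Substitute φ = exp(-s)u, i.e. u = exp(s)φ.
By the product rule, φ_s = exp(-s)(u_s - u), φ_t = exp(-s)u_t.
Substituting into the PDE and dividing by exp(-s): u_t - (u_s - u) = u.
The lower-order terms cancel, leaving the standard advection equation u_t - u_s = 0.
Initial data for u: u(s,0) = exp(s)φ(s,0) = exp(-2s²).
Solve for u:
  By method of characteristics (waves move left with speed 1):
  Along characteristics s + t = const, u is constant, so u(s,t) = f(s + t) with f = u(·, 0).
Hence u(s,t) = exp(-2(s + t)²).
Transform back: φ(s,t) = exp(-s)u(s,t).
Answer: φ(s, t) = exp(-s)exp(-2(s + t)²)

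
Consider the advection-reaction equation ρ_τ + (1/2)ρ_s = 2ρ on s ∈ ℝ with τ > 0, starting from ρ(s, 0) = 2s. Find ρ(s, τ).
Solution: Substitute ρ = exp(2τ)u, i.e. u = exp(-2τ)ρ.
By the product rule, ρ_τ = exp(2τ)(u_τ + 2u), ρ_s = exp(2τ)u_s.
Substituting into the PDE and dividing by exp(2τ): u_τ + 2u + (1/2)u_s = 2u.
The lower-order terms cancel, leaving the standard advection equation u_τ + (1/2)u_s = 0.
Initial data for u: u(s,0) = ρ(s,0) = 2s.
Solve for u:
  By method of characteristics (waves move right with speed 1/2):
  Along characteristics s - (1/2)τ = const, u is constant, so u(s,τ) = f(s - (1/2)τ) with f = u(·, 0).
Hence u(s,τ) = 2s - τ.
Transform back: ρ(s,τ) = exp(2τ)u(s,τ).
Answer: ρ(s, τ) = 2sexp(2τ) - τexp(2τ)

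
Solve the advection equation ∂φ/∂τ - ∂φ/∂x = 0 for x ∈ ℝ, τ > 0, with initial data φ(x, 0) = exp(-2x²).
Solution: By method of characteristics (waves move left with speed 1):
Along characteristics x + τ = const, φ is constant, so φ(x,τ) = f(x + τ) with f = φ(·, 0).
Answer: φ(x, τ) = exp(-2(x + τ)²)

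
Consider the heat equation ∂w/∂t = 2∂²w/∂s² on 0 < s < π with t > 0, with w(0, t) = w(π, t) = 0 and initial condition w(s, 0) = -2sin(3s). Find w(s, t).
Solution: Using separation of variables w = X(s)T(t):
Eigenfunctions: sin(ns), n = 1, 2, 3, ...
General solution: w(s, t) = Σ c_n sin(ns) exp(-2n² t)
Matching w(s,0) = -2sin(3s) term by term: c_3=-2.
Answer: w(s, t) = -2exp(-18t)sin(3s)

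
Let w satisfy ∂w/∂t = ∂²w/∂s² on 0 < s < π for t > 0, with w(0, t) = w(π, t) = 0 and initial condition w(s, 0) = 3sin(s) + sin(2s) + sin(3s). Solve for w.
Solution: Using separation of variables w = X(s)T(t):
Eigenfunctions: sin(ns), n = 1, 2, 3, ...
General solution: w(s, t) = Σ c_n sin(ns) exp(-n² t)
Matching w(s,0) = 3sin(s) + sin(2s) + sin(3s) term by term: c_1=3, c_2=1, c_3=1.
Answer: w(s, t) = 3exp(-t)sin(s) + exp(-4t)sin(2s) + exp(-9t)sin(3s)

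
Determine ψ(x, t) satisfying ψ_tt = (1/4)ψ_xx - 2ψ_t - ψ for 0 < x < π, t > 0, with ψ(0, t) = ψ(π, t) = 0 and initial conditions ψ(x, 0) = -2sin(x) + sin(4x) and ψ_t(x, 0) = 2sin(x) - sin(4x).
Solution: Substitute ψ = exp(-t)u.
Then ψ_t = exp(-t)(u_t - u), ψ_tt = exp(-t)(u_tt - 2u_t + u), ψ_xx = exp(-t)u_xx; substituting and dividing by exp(-t), the lower-order terms cancel: u_tt = (1/4)u_xx (standard wave equation).
Data for u: u(x,0) = ψ(x,0) = -2sin(x) + sin(4x); u_t(x,0) = ψ_t(x,0) + ψ(x,0) = 0. The boundary conditions carry over: u(0,t) = u(π,t) = 0.
Separating variables: u = Σ [A_n cos(ω_n t) + B_n sin(ω_n t)] sin(nx), ω_n = n/2. From ICs: A_1=-2, A_4=1.
So u(x,t) = -2sin(x)cos(t/2) + sin(4x)cos(2t), and ψ(x,t) = exp(-t)u(x,t).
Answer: ψ(x, t) = -2exp(-t)sin(x)cos(t/2) + exp(-t)sin(4x)cos(2t)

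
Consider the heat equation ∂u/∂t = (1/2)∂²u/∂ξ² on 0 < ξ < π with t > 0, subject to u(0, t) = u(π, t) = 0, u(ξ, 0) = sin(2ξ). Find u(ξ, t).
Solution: Separating variables: u = Σ c_n exp(-n²t/2) sin(nξ). From u(ξ,0) = sin(2ξ): c_2=1.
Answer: u(ξ, t) = exp(-2t)sin(2ξ)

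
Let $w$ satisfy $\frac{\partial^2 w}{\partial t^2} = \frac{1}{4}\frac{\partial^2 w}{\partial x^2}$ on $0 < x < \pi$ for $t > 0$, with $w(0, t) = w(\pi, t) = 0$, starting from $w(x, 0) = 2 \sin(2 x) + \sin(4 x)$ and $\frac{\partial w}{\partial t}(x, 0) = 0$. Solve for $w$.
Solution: Using separation of variables $w = X(x)T(t)$:
Eigenfunctions: $\sin(nx)$, $n = 1, 2, 3, \ldots$
General solution: $w(x, t) = \sum [A_n \cos(n t/2) + B_n \sin(n t/2)] \sin(nx)$
From $w(x,0) = 2 \sin(2 x) + \sin(4 x)$: $A_2=2, A_4=1$. From $w_t(x,0) = 0$: all $B_n = 0$.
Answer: $w(x, t) = 2 \sin(2 x) \cos(t) + \sin(4 x) \cos(2 t)$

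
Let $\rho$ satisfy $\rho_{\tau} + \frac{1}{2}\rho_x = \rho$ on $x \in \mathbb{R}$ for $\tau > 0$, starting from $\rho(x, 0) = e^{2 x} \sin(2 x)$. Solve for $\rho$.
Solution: Substitute $\rho = e^{2x}u$.
Then $\rho_x = e^{2x}(u_x + 2u)$, $\rho_{\tau} = e^{2x}u_{\tau}$; substituting and dividing by $e^{2x}$, the lower-order terms cancel: $u_{\tau} + \frac{1}{2}u_x = 0$ (standard advection equation).
Data for $u$: $u(x,0) = e^{-2x}\rho(x,0) = \sin(2 x)$.
By characteristics ($dx/d\tau = 1/2$), $u(x,\tau) = f(x - \frac{1}{2}\tau)$ with $f = u( \cdot , 0)$.
So $u(x,\tau) = \sin(2 x - \tau)$, and $\rho(x,\tau) = e^{2x}u(x,\tau)$.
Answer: $\rho(x, \tau) = - e^{2 x} \sin(\tau - 2 x)$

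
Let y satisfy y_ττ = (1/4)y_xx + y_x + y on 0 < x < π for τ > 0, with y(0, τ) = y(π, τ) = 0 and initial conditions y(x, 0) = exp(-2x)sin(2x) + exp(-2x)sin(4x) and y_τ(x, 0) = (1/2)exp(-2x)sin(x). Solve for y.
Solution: Substitute y = exp(-2x)u, i.e. u = exp(2x)y.
By the product rule, y_x = exp(-2x)(u_x - 2u), y_xx = exp(-2x)(u_xx - 4u_x + 4u), y_ττ = exp(-2x)u_ττ.
Substituting into the PDE and dividing by exp(-2x): u_ττ = (1/4)(u_xx - 4u_x + 4u) + (u_x - 2u) + u.
The lower-order terms cancel, leaving the standard wave equation u_ττ = (1/4)u_xx.
Initial data for u: u(x,0) = exp(2x)y(x,0) = sin(2x) + sin(4x); u_τ(x,0) = exp(2x)y_τ(x,0) = (1/2)sin(x). The boundary conditions carry over: u(0,τ) = u(π,τ) = 0.
Solve for u:
  Using separation of variables u = X(x)T(τ):
  Eigenfunctions: sin(nx), n = 1, 2, 3, ...
  General solution: u(x, τ) = Σ [A_n cos(n τ/2) + B_n sin(n τ/2)] sin(nx)
  From u(x,0) = sin(2x) + sin(4x): A_2=1, A_4=1. From u_τ(x,0) = (1/2)sin(x), using u_τ(x,0) = Σ ω_n B_n sin(nx) with ω_n = n/2: B_1 = (1/2)/(1/2) = 1.
Hence u(x,τ) = sin(x)sin(τ/2) + sin(2x)cos(τ) + sin(4x)cos(2τ).
Transform back: y(x,τ) = exp(-2x)u(x,τ).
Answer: y(x, τ) = exp(-2x)sin(x)sin(τ/2) + exp(-2x)sin(2x)cos(τ) + exp(-2x)sin(4x)cos(2τ)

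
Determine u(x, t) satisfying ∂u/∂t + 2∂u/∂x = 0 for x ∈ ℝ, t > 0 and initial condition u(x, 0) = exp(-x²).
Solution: By characteristics (dx/dt = 2), u(x,t) = f(x - 2t) with f = u(·, 0).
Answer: u(x, t) = exp(-(-2t + x)²)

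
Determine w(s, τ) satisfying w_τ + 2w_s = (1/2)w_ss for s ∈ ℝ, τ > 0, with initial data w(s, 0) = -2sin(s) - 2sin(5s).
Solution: Moving frame: η = s - 2τ, σ = τ, w = u(η,σ), so w_τ = u_σ - 2u_η and w_ss = u_ηη.
Hence w_τ + 2w_s = u_σ and the PDE becomes the heat equation u_σ = (1/2)u_ηη on η ∈ ℝ.
Initial data: u(η,0) = w(η,0) = -2sin(η) - 2sin(5η). Each mode sin(nη) decays as exp(-n²σ/2) on ℝ, so u(η,σ) = Σ c_n exp(-n²σ/2) sin(nη) with c_1=-2, c_5=-2: u(η,σ) = -2exp(-σ/2)sin(η) - 2exp(-25σ/2)sin(5η).
Substituting back: w(s,τ) = u(s - 2τ, τ).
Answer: w(s, τ) = -2exp(-τ/2)sin(s - 2τ) - 2exp(-25τ/2)sin(5s - 10τ)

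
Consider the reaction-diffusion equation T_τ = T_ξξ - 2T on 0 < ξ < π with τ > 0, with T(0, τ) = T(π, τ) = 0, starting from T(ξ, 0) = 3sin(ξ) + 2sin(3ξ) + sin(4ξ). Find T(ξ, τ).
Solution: Substitute T = exp(-2τ)u.
Then T_τ = exp(-2τ)(u_τ - 2u), T_ξξ = exp(-2τ)u_ξξ; substituting and dividing by exp(-2τ), the lower-order terms cancel: u_τ = u_ξξ (standard heat equation).
Data for u: u(ξ,0) = T(ξ,0) = 3sin(ξ) + 2sin(3ξ) + sin(4ξ). The boundary conditions carry over: u(0,τ) = u(π,τ) = 0.
Separating variables: u = Σ c_n exp(-n²τ) sin(nξ). From u(ξ,0) = 3sin(ξ) + 2sin(3ξ) + sin(4ξ): c_1=3, c_3=2, c_4=1.
So u(ξ,τ) = 3exp(-τ)sin(ξ) + 2exp(-9τ)sin(3ξ) + exp(-16τ)sin(4ξ), and T(ξ,τ) = exp(-2τ)u(ξ,τ).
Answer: T(ξ, τ) = 3exp(-3τ)sin(ξ) + 2exp(-11τ)sin(3ξ) + exp(-18τ)sin(4ξ)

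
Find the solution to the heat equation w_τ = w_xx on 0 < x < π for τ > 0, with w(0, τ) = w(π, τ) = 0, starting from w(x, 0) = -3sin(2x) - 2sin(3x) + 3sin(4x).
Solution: Separating variables: w = Σ c_n exp(-n²τ) sin(nx). From w(x,0) = -3sin(2x) - 2sin(3x) + 3sin(4x): c_2=-3, c_3=-2, c_4=3.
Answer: w(x, τ) = -3exp(-4τ)sin(2x) - 2exp(-9τ)sin(3x) + 3exp(-16τ)sin(4x)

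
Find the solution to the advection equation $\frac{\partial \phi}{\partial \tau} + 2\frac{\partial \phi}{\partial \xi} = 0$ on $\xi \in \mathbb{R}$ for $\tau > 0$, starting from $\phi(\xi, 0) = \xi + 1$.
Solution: By characteristics ($d\xi/d\tau = 2$), $\phi(\xi,\tau) = f(\xi - 2\tau)$ with $f = \phi( \cdot , 0)$.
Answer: $\phi(\xi, \tau) = -2 \tau + \xi + 1$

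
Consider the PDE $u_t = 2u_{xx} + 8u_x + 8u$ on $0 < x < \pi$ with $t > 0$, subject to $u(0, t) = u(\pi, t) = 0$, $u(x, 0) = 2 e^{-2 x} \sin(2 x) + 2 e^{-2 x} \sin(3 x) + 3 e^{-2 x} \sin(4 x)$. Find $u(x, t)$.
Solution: Substitute $u = e^{-2x}w$, i.e. $w = e^{2x}u$.
By the product rule, $u_x = e^{-2x}(w_x - 2w)$, $u_{xx} = e^{-2x}(w_{xx} - 4w_x + 4w)$, $u_t = e^{-2x}w_t$.
Substituting into the PDE and dividing by $e^{-2x}$: $w_t = 2(w_{xx} - 4w_x + 4w) + 8(w_x - 2w) + 8w$.
The lower-order terms cancel, leaving the standard heat equation $w_t = 2w_{xx}$.
Initial data for $w$: $w(x,0) = e^{2x}u(x,0) = 2 \sin(2 x) + 2 \sin(3 x) + 3 \sin(4 x)$. The boundary conditions carry over: $w(0,t) = w(\pi,t) = 0$.
Solve for $w$:
  Using separation of variables $w = X(x)T(t)$:
  Eigenfunctions: $\sin(nx)$, $n = 1, 2, 3, \ldots$
  General solution: $w(x, t) = \sum c_n \sin(nx) e^{-2n^2 t}$
  Matching $w(x,0) = 2 \sin(2 x) + 2 \sin(3 x) + 3 \sin(4 x)$ term by term: $c_2=2, c_3=2, c_4=3$.
Hence $w(x,t) = 2 e^{-8 t} \sin(2 x) + 2 e^{-18 t} \sin(3 x) + 3 e^{-32 t} \sin(4 x)$.
Transform back: $u(x,t) = e^{-2x}w(x,t)$.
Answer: $u(x, t) = 2 e^{-8 t} e^{-2 x} \sin(2 x) + 2 e^{-18 t} e^{-2 x} \sin(3 x) + 3 e^{-32 t} e^{-2 x} \sin(4 x)$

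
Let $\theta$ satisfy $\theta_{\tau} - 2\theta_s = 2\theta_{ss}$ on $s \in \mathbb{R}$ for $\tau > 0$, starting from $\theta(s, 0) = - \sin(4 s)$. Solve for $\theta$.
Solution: Moving frame: $\eta = s + 2\tau$, $\sigma = \tau$, $\theta = u(\eta,\sigma)$, so $\theta_{\tau} = u_{\sigma} + 2u_{\eta}$ and $\theta_{ss} = u_{\eta\eta}$.
Hence $\theta_{\tau} - 2\theta_s = u_{\sigma}$ and the PDE becomes the heat equation $u_{\sigma} = 2u_{\eta\eta}$ on $\eta \in \mathbb{R}$.
Initial data: $u(\eta,0) = \theta(\eta,0) = - \sin(4 \eta)$. Each mode $\sin(n\eta)$ decays as $e^{-2n^2\sigma}$ on $\mathbb{R}$, so $u(\eta,\sigma) = \sum c_n e^{-2n^2\sigma} \sin(n\eta)$ with $c_4=-1$: $u(\eta,\sigma) = - e^{-32 \sigma} \sin(4 \eta)$.
Substituting back: $\theta(s,\tau) = u(s + 2\tau, \tau)$.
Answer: $\theta(s, \tau) = - e^{-32 \tau} \sin(8 \tau + 4 s)$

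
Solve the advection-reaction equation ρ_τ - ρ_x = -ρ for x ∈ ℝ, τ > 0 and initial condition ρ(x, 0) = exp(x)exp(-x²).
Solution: Substitute ρ = exp(x)u.
Then ρ_x = exp(x)(u_x + u), ρ_τ = exp(x)u_τ; substituting and dividing by exp(x), the lower-order terms cancel: u_τ - u_x = 0 (standard advection equation).
Data for u: u(x,0) = exp(-x)ρ(x,0) = exp(-x²).
By characteristics (dx/dτ = -1), u(x,τ) = f(x + τ) with f = u(·, 0).
So u(x,τ) = exp(-(x + τ)²), and ρ(x,τ) = exp(x)u(x,τ).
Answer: ρ(x, τ) = exp(x)exp(-(x + τ)²)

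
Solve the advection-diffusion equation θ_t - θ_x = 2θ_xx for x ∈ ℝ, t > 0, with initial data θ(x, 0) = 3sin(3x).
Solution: Moving frame: η = x + t, σ = t, θ = u(η,σ), so θ_t = u_σ + u_η and θ_xx = u_ηη.
Hence θ_t - θ_x = u_σ and the PDE becomes the heat equation u_σ = 2u_ηη on η ∈ ℝ.
Initial data: u(η,0) = θ(η,0) = 3sin(3η). Each mode sin(nη) decays as exp(-2n²σ) on ℝ, so u(η,σ) = Σ c_n exp(-2n²σ) sin(nη) with c_3=3: u(η,σ) = 3exp(-18σ)sin(3η).
Substituting back: θ(x,t) = u(x + t, t).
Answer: θ(x, t) = 3exp(-18t)sin(3t + 3x)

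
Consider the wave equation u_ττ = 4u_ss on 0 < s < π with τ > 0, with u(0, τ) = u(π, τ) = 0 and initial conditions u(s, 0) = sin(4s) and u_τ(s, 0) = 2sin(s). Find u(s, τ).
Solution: Separating variables: u = Σ [A_n cos(ω_n τ) + B_n sin(ω_n τ)] sin(ns), ω_n = 2n. From ICs (B_n = velocity coefficient / ω_n): A_4=1, B_1=1.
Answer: u(s, τ) = sin(s)sin(2τ) + sin(4s)cos(8τ)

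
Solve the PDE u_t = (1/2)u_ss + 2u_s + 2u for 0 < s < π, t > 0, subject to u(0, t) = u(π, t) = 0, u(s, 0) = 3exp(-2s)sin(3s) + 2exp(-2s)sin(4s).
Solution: Substitute u = exp(-2s)w.
Then u_s = exp(-2s)(w_s - 2w), u_ss = exp(-2s)(w_ss - 4w_s + 4w), u_t = exp(-2s)w_t; substituting and dividing by exp(-2s), the lower-order terms cancel: w_t = (1/2)w_ss (standard heat equation).
Data for w: w(s,0) = exp(2s)u(s,0) = 3sin(3s) + 2sin(4s). The boundary conditions carry over: w(0,t) = w(π,t) = 0.
Separating variables: w = Σ c_n exp(-n²t/2) sin(ns). From w(s,0) = 3sin(3s) + 2sin(4s): c_3=3, c_4=2.
So w(s,t) = 2exp(-8t)sin(4s) + 3exp(-9t/2)sin(3s), and u(s,t) = exp(-2s)w(s,t).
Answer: u(s, t) = 2exp(-2s)exp(-8t)sin(4s) + 3exp(-2s)exp(-9t/2)sin(3s)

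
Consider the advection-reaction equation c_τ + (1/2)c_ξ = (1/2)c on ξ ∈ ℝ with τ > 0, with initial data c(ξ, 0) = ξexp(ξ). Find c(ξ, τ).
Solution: Substitute c = exp(ξ)u, i.e. u = exp(-ξ)c.
By the product rule, c_ξ = exp(ξ)(u_ξ + u), c_τ = exp(ξ)u_τ.
Substituting into the PDE and dividing by exp(ξ): u_τ + (1/2)(u_ξ + u) = (1/2)u.
The lower-order terms cancel, leaving the standard advection equation u_τ + (1/2)u_ξ = 0.
Initial data for u: u(ξ,0) = exp(-ξ)c(ξ,0) = ξ.
Solve for u:
  By method of characteristics (waves move right with speed 1/2):
  Along characteristics ξ - (1/2)τ = const, u is constant, so u(ξ,τ) = f(ξ - (1/2)τ) with f = u(·, 0).
Hence u(ξ,τ) = ξ - (1/2)τ.
Transform back: c(ξ,τ) = exp(ξ)u(ξ,τ).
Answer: c(ξ, τ) = ξexp(ξ) - (1/2)τexp(ξ)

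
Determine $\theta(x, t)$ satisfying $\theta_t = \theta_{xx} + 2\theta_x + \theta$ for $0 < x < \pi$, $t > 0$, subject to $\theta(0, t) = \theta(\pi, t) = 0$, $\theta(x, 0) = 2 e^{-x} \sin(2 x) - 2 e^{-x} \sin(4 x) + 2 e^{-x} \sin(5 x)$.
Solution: Substitute $\theta = e^{-x}u$.
Then $\theta_x = e^{-x}(u_x - u)$, $\theta_{xx} = e^{-x}(u_{xx} - 2u_x + u)$, $\theta_t = e^{-x}u_t$; substituting and dividing by $e^{-x}$, the lower-order terms cancel: $u_t = u_{xx}$ (standard heat equation).
Data for $u$: $u(x,0) = e^{x}\theta(x,0) = 2 \sin(2 x) - 2 \sin(4 x) + 2 \sin(5 x)$. The boundary conditions carry over: $u(0,t) = u(\pi,t) = 0$.
Separating variables: $u = \sum c_n e^{-n^2t} \sin(nx)$. From $u(x,0) = 2 \sin(2 x) - 2 \sin(4 x) + 2 \sin(5 x)$: $c_2=2, c_4=-2, c_5=2$.
So $u(x,t) = 2 e^{-4 t} \sin(2 x) - 2 e^{-16 t} \sin(4 x) + 2 e^{-25 t} \sin(5 x)$, and $\theta(x,t) = e^{-x}u(x,t)$.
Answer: $\theta(x, t) = 2 e^{-4 t} e^{-x} \sin(2 x) - 2 e^{-16 t} e^{-x} \sin(4 x) + 2 e^{-25 t} e^{-x} \sin(5 x)$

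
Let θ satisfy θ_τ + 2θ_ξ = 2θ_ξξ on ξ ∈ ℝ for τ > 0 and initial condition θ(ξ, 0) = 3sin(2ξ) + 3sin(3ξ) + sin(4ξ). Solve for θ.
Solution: Moving frame: η = ξ - 2τ, σ = τ, θ = u(η,σ), so θ_τ = u_σ - 2u_η and θ_ξξ = u_ηη.
Hence θ_τ + 2θ_ξ = u_σ and the PDE becomes the heat equation u_σ = 2u_ηη on η ∈ ℝ.
Initial data: u(η,0) = θ(η,0) = 3sin(2η) + 3sin(3η) + sin(4η). Each mode sin(nη) decays as exp(-2n²σ) on ℝ, so u(η,σ) = Σ c_n exp(-2n²σ) sin(nη) with c_2=3, c_3=3, c_4=1: u(η,σ) = 3exp(-8σ)sin(2η) + 3exp(-18σ)sin(3η) + exp(-32σ)sin(4η).
Substituting back: θ(ξ,τ) = u(ξ - 2τ, τ).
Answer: θ(ξ, τ) = 3exp(-8τ)sin(2ξ - 4τ) + 3exp(-18τ)sin(3ξ - 6τ) + exp(-32τ)sin(4ξ - 8τ)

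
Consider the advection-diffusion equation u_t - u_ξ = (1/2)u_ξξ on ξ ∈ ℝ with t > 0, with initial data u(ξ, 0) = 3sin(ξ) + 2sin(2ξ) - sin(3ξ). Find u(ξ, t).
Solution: Change to a moving frame: let η = ξ + t, σ = t and write u(ξ,t) = w(η,σ).
By the chain rule u_t = w_σ + w_η, u_ξ = w_η, u_ξξ = w_ηη.
Then u_t - u_ξ = w_σ: the advection term cancels and the PDE becomes the heat equation w_σ = (1/2)w_ηη on η ∈ ℝ.
Initial data: w(η,0) = u(η,0) = 3sin(η) + 2sin(2η) - sin(3η).
On η ∈ ℝ each mode satisfies (sin(nη))″ = -n² sin(nη), so exp(-n²σ/2) sin(nη) solves the heat equation; by superposition w(η,σ) = Σ c_n exp(-n²σ/2) sin(nη).
Reading off the coefficients: c_1=3, c_2=2, c_3=-1, so w(η,σ) = 2exp(-2σ)sin(2η) + 3exp(-σ/2)sin(η) - exp(-9σ/2)sin(3η).
Substituting back η = ξ + t, σ = t: u(ξ,t) = w(ξ + t, t).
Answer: u(ξ, t) = 2exp(-2t)sin(2t + 2ξ) + 3exp(-t/2)sin(t + ξ) - exp(-9t/2)sin(3t + 3ξ)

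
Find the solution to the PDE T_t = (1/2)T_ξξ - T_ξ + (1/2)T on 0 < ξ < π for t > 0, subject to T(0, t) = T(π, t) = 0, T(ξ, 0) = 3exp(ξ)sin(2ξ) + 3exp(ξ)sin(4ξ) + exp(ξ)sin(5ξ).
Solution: Substitute T = exp(ξ)u, i.e. u = exp(-ξ)T.
By the product rule, T_ξ = exp(ξ)(u_ξ + u), T_ξξ = exp(ξ)(u_ξξ + 2u_ξ + u), T_t = exp(ξ)u_t.
Substituting into the PDE and dividing by exp(ξ): u_t = (1/2)(u_ξξ + 2u_ξ + u) - (u_ξ + u) + (1/2)u.
The lower-order terms cancel, leaving the standard heat equation u_t = (1/2)u_ξξ.
Initial data for u: u(ξ,0) = exp(-ξ)T(ξ,0) = 3sin(2ξ) + 3sin(4ξ) + sin(5ξ). The boundary conditions carry over: u(0,t) = u(π,t) = 0.
Solve for u:
  Using separation of variables u = X(ξ)G(t):
  Eigenfunctions: sin(nξ), n = 1, 2, 3, ...
  General solution: u(ξ, t) = Σ c_n sin(nξ) exp(-n² t/2)
  Matching u(ξ,0) = 3sin(2ξ) + 3sin(4ξ) + sin(5ξ) term by term: c_2=3, c_4=3, c_5=1.
Hence u(ξ,t) = 3exp(-2t)sin(2ξ) + 3exp(-8t)sin(4ξ) + exp(-25t/2)sin(5ξ).
Transform back: T(ξ,t) = exp(ξ)u(ξ,t).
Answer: T(ξ, t) = 3exp(-2t)exp(ξ)sin(2ξ) + 3exp(-8t)exp(ξ)sin(4ξ) + exp(-25t/2)exp(ξ)sin(5ξ)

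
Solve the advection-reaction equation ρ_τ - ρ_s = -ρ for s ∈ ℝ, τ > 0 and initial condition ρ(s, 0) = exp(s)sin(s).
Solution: Substitute ρ = exp(s)u.
Then ρ_s = exp(s)(u_s + u), ρ_τ = exp(s)u_τ; substituting and dividing by exp(s), the lower-order terms cancel: u_τ - u_s = 0 (standard advection equation).
Data for u: u(s,0) = exp(-s)ρ(s,0) = sin(s).
By characteristics (ds/dτ = -1), u(s,τ) = f(s + τ) with f = u(·, 0).
So u(s,τ) = sin(s + τ), and ρ(s,τ) = exp(s)u(s,τ).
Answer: ρ(s, τ) = exp(s)sin(s + τ)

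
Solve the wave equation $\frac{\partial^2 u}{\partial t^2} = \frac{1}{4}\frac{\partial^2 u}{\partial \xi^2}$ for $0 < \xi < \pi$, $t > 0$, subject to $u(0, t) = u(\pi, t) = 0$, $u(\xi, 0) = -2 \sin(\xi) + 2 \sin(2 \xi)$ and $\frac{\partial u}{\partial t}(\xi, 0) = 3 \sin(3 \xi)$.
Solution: Using separation of variables $u = X(\xi)T(t)$:
Eigenfunctions: $\sin(n\xi)$, $n = 1, 2, 3, \ldots$
General solution: $u(\xi, t) = \sum [A_n \cos(n t/2) + B_n \sin(n t/2)] \sin(n\xi)$
From $u(\xi,0) = -2 \sin(\xi) + 2 \sin(2 \xi)$: $A_1=-2, A_2=2$. From $u_t(\xi,0) = 3 \sin(3 \xi)$, using $u_t(\xi,0) = \sum \omega_n B_n \sin(n\xi)$ with $\omega_n = n/2$: $B_3 = 3/(3/2) = 2$.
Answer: $u(\xi, t) = -2 \sin(\xi) \cos(t/2) + 2 \sin(2 \xi) \cos(t) + 2 \sin(3 \xi) \sin(3 t/2)$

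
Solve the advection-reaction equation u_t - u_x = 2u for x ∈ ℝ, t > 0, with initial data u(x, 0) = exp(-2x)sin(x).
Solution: Substitute u = exp(-2x)w, i.e. w = exp(2x)u.
By the product rule, u_x = exp(-2x)(w_x - 2w), u_t = exp(-2x)w_t.
Substituting into the PDE and dividing by exp(-2x): w_t - (w_x - 2w) = 2w.
The lower-order terms cancel, leaving the standard advection equation w_t - w_x = 0.
Initial data for w: w(x,0) = exp(2x)u(x,0) = sin(x).
Solve for w:
  By method of characteristics (waves move left with speed 1):
  Along characteristics x + t = const, w is constant, so w(x,t) = f(x + t) with f = w(·, 0).
Hence w(x,t) = sin(t + x).
Transform back: u(x,t) = exp(-2x)w(x,t).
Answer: u(x, t) = exp(-2x)sin(t + x)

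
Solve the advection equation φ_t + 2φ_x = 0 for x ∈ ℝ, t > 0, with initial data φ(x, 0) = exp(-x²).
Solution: By characteristics (dx/dt = 2), φ(x,t) = f(x - 2t) with f = φ(·, 0).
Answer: φ(x, t) = exp(-(-2t + x)²)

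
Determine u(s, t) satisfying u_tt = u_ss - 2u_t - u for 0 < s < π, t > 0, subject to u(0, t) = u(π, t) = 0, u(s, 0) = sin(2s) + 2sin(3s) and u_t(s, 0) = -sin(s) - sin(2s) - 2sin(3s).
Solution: Substitute u = exp(-t)w, i.e. w = exp(t)u.
By the product rule, u_t = exp(-t)(w_t - w), u_tt = exp(-t)(w_tt - 2w_t + w), u_ss = exp(-t)w_ss.
Substituting into the PDE and dividing by exp(-t): w_tt - 2w_t + w = w_ss - 2(w_t - w) - w.
The lower-order terms cancel, leaving the standard wave equation w_tt = w_ss.
Initial data for w: w(s,0) = u(s,0) = sin(2s) + 2sin(3s); w_t(s,0) = u_t(s,0) + u(s,0) = -sin(s). The boundary conditions carry over: w(0,t) = w(π,t) = 0.
Solve for w:
  Using separation of variables w = X(s)T(t):
  Eigenfunctions: sin(ns), n = 1, 2, 3, ...
  General solution: w(s, t) = Σ [A_n cos(n t) + B_n sin(n t)] sin(ns)
  From w(s,0) = sin(2s) + 2sin(3s): A_2=1, A_3=2. From w_t(s,0) = -sin(s), using w_t(s,0) = Σ ω_n B_n sin(ns) with ω_n = n: B_1 = (-1)/1 = -1.
Hence w(s,t) = -sin(s)sin(t) + sin(2s)cos(2t) + 2sin(3s)cos(3t).
Transform back: u(s,t) = exp(-t)w(s,t).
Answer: u(s, t) = -exp(-t)sin(s)sin(t) + exp(-t)sin(2s)cos(2t) + 2exp(-t)sin(3s)cos(3t)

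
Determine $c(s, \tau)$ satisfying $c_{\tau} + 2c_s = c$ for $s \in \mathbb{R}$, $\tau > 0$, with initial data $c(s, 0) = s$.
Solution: Substitute $c = e^{\tau}u$, i.e. $u = e^{-\tau}c$.
By the product rule, $c_{\tau} = e^{\tau}(u_{\tau} + u)$, $c_s = e^{\tau}u_s$.
Substituting into the PDE and dividing by $e^{\tau}$: $u_{\tau} + u + 2u_s = u$.
The lower-order terms cancel, leaving the standard advection equation $u_{\tau} + 2u_s = 0$.
Initial data for $u$: $u(s,0) = c(s,0) = s$.
Solve for $u$:
  By method of characteristics (waves move right with speed 2):
  Along characteristics $s - 2\tau =$ const, $u$ is constant, so $u(s,\tau) = f(s - 2\tau)$ with $f = u( \cdot , 0)$.
Hence $u(s,\tau) = s - 2 \tau$.
Transform back: $c(s,\tau) = e^{\tau}u(s,\tau)$.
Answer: $c(s, \tau) = -2 \tau e^{\tau} + s e^{\tau}$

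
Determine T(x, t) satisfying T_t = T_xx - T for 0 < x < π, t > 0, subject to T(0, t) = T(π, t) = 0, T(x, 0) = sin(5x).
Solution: Substitute T = exp(-t)u.
Then T_t = exp(-t)(u_t - u), T_xx = exp(-t)u_xx; substituting and dividing by exp(-t), the lower-order terms cancel: u_t = u_xx (standard heat equation).
Data for u: u(x,0) = T(x,0) = sin(5x). The boundary conditions carry over: u(0,t) = u(π,t) = 0.
Separating variables: u = Σ c_n exp(-n²t) sin(nx). From u(x,0) = sin(5x): c_5=1.
So u(x,t) = exp(-25t)sin(5x), and T(x,t) = exp(-t)u(x,t).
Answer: T(x, t) = exp(-26t)sin(5x)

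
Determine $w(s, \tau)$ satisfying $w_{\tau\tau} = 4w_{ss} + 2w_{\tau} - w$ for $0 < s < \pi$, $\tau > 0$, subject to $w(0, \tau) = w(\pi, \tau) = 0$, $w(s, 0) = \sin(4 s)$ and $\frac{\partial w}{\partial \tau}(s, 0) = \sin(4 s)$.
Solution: Substitute $w = e^{\tau}u$.
Then $w_{\tau} = e^{\tau}(u_{\tau} + u)$, $w_{\tau\tau} = e^{\tau}(u_{\tau\tau} + 2u_{\tau} + u)$, $w_{ss} = e^{\tau}u_{ss}$; substituting and dividing by $e^{\tau}$, the lower-order terms cancel: $u_{\tau\tau} = 4u_{ss}$ (standard wave equation).
Data for $u$: $u(s,0) = w(s,0) = \sin(4 s)$; $u_{\tau}(s,0) = w_{\tau}(s,0) - w(s,0) = 0$. The boundary conditions carry over: $u(0,\tau) = u(\pi,\tau) = 0$.
Separating variables: $u = \sum [A_n \cos(\omega_n \tau) + B_n \sin(\omega_n \tau)] \sin(ns)$, $\omega_n = 2n$. From ICs: $A_4=1$.
So $u(s,\tau) = \sin(4 s) \cos(8 \tau)$, and $w(s,\tau) = e^{\tau}u(s,\tau)$.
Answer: $w(s, \tau) = e^{\tau} \sin(4 s) \cos(8 \tau)$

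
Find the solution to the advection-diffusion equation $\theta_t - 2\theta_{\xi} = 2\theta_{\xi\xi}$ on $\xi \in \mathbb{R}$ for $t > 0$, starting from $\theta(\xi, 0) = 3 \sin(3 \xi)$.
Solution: Change to a moving frame: let $\eta = \xi + 2t$, $\sigma = t$ and write $\theta(\xi,t) = u(\eta,\sigma)$.
By the chain rule $\theta_t = u_{\sigma} + 2u_{\eta}$, $\theta_{\xi} = u_{\eta}$, $\theta_{\xi\xi} = u_{\eta\eta}$.
Then $\theta_t - 2\theta_{\xi} = u_{\sigma}$: the advection term cancels and the PDE becomes the heat equation $u_{\sigma} = 2u_{\eta\eta}$ on $\eta \in \mathbb{R}$.
Initial data: $u(\eta,0) = \theta(\eta,0) = 3 \sin(3 \eta)$.
On $\eta \in \mathbb{R}$ each mode satisfies $(\sin(n\eta))'' = -n^2 \sin(n\eta)$, so $e^{-2n^2\sigma} \sin(n\eta)$ solves the heat equation; by superposition $u(\eta,\sigma) = \sum c_n e^{-2n^2\sigma} \sin(n\eta)$.
Reading off the coefficients: $c_3=3$, so $u(\eta,\sigma) = 3 e^{-18 \sigma} \sin(3 \eta)$.
Substituting back $\eta = \xi + 2t$, $\sigma = t$: $\theta(\xi,t) = u(\xi + 2t, t)$.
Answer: $\theta(\xi, t) = 3 e^{-18 t} \sin(3 \xi + 6 t)$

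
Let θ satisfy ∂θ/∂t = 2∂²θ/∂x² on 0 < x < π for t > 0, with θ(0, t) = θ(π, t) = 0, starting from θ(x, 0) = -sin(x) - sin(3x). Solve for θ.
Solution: Separating variables: θ = Σ c_n exp(-2n²t) sin(nx). From θ(x,0) = -sin(x) - sin(3x): c_1=-1, c_3=-1.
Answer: θ(x, t) = -exp(-2t)sin(x) - exp(-18t)sin(3x)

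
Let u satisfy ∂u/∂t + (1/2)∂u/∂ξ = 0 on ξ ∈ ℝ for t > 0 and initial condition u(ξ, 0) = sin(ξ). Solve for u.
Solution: By method of characteristics (waves move right with speed 1/2):
Along characteristics ξ - (1/2)t = const, u is constant, so u(ξ,t) = f(ξ - (1/2)t) with f = u(·, 0).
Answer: u(ξ, t) = -sin(t/2 - ξ)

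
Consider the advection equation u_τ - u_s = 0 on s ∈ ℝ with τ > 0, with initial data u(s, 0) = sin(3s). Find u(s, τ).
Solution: By method of characteristics (waves move left with speed 1):
Along characteristics s + τ = const, u is constant, so u(s,τ) = f(s + τ) with f = u(·, 0).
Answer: u(s, τ) = sin(3s + 3τ)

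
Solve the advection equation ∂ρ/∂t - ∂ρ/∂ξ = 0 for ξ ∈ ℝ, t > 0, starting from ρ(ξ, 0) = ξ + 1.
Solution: By method of characteristics (waves move left with speed 1):
Along characteristics ξ + t = const, ρ is constant, so ρ(ξ,t) = f(ξ + t) with f = ρ(·, 0).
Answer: ρ(ξ, t) = t + ξ + 1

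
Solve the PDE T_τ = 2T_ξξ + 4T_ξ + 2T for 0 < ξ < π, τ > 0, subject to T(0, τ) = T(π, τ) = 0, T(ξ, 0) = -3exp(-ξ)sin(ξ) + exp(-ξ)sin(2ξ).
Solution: Substitute T = exp(-ξ)u.
Then T_ξ = exp(-ξ)(u_ξ - u), T_ξξ = exp(-ξ)(u_ξξ - 2u_ξ + u), T_τ = exp(-ξ)u_τ; substituting and dividing by exp(-ξ), the lower-order terms cancel: u_τ = 2u_ξξ (standard heat equation).
Data for u: u(ξ,0) = exp(ξ)T(ξ,0) = -3sin(ξ) + sin(2ξ). The boundary conditions carry over: u(0,τ) = u(π,τ) = 0.
Separating variables: u = Σ c_n exp(-2n²τ) sin(nξ). From u(ξ,0) = -3sin(ξ) + sin(2ξ): c_1=-3, c_2=1.
So u(ξ,τ) = -3exp(-2τ)sin(ξ) + exp(-8τ)sin(2ξ), and T(ξ,τ) = exp(-ξ)u(ξ,τ).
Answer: T(ξ, τ) = -3exp(-ξ)exp(-2τ)sin(ξ) + exp(-ξ)exp(-8τ)sin(2ξ)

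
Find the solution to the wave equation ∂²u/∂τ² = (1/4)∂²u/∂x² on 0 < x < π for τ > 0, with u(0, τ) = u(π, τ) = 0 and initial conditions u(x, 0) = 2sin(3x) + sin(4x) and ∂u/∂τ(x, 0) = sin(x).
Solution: Using separation of variables u = X(x)T(τ):
Eigenfunctions: sin(nx), n = 1, 2, 3, ...
General solution: u(x, τ) = Σ [A_n cos(n τ/2) + B_n sin(n τ/2)] sin(nx)
From u(x,0) = 2sin(3x) + sin(4x): A_3=2, A_4=1. From u_τ(x,0) = sin(x), using u_τ(x,0) = Σ ω_n B_n sin(nx) with ω_n = n/2: B_1 = 1/(1/2) = 2.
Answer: u(x, τ) = 2sin(x)sin(τ/2) + 2sin(3x)cos(3τ/2) + sin(4x)cos(2τ)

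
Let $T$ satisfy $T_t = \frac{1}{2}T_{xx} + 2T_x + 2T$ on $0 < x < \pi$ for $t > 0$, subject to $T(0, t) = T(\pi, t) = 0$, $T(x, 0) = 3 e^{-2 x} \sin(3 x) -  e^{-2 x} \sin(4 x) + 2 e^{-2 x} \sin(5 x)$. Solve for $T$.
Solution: Substitute $T = e^{-2x}u$.
Then $T_x = e^{-2x}(u_x - 2u)$, $T_{xx} = e^{-2x}(u_{xx} - 4u_x + 4u)$, $T_t = e^{-2x}u_t$; substituting and dividing by $e^{-2x}$, the lower-order terms cancel: $u_t = \frac{1}{2}u_{xx}$ (standard heat equation).
Data for $u$: $u(x,0) = e^{2x}T(x,0) = 3 \sin(3 x) - \sin(4 x) + 2 \sin(5 x)$. The boundary conditions carry over: $u(0,t) = u(\pi,t) = 0$.
Separating variables: $u = \sum c_n e^{-n^2t/2} \sin(nx)$. From $u(x,0) = 3 \sin(3 x) - \sin(4 x) + 2 \sin(5 x)$: $c_3=3, c_4=-1, c_5=2$.
So $u(x,t) = - e^{-8 t} \sin(4 x) + 3 e^{-9 t/2} \sin(3 x) + 2 e^{-25 t/2} \sin(5 x)$, and $T(x,t) = e^{-2x}u(x,t)$.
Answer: $T(x, t) = - e^{-8 t} e^{-2 x} \sin(4 x) + 3 e^{-9 t/2} e^{-2 x} \sin(3 x) + 2 e^{-25 t/2} e^{-2 x} \sin(5 x)$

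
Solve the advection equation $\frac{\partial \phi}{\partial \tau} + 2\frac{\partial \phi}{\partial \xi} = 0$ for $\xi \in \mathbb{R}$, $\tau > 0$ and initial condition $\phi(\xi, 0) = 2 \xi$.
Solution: By characteristics ($d\xi/d\tau = 2$), $\phi(\xi,\tau) = f(\xi - 2\tau)$ with $f = \phi( \cdot , 0)$.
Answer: $\phi(\xi, \tau) = -4 \tau + 2 \xi$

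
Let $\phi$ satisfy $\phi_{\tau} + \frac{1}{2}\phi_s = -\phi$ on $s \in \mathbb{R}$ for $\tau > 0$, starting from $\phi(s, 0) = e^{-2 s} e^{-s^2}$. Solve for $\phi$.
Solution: Substitute $\phi = e^{-2s}u$, i.e. $u = e^{2s}\phi$.
By the product rule, $\phi_s = e^{-2s}(u_s - 2u)$, $\phi_{\tau} = e^{-2s}u_{\tau}$.
Substituting into the PDE and dividing by $e^{-2s}$: $u_{\tau} + \frac{1}{2}(u_s - 2u) = -u$.
The lower-order terms cancel, leaving the standard advection equation $u_{\tau} + \frac{1}{2}u_s = 0$.
Initial data for $u$: $u(s,0) = e^{2s}\phi(s,0) = e^{-s^2}$.
Solve for $u$:
  By method of characteristics (waves move right with speed 1/2):
  Along characteristics $s - \frac{1}{2}\tau =$ const, $u$ is constant, so $u(s,\tau) = f(s - \frac{1}{2}\tau)$ with $f = u( \cdot , 0)$.
Hence $u(s,\tau) = e^{-(s - \tau/2)^2}$.
Transform back: $\phi(s,\tau) = e^{-2s}u(s,\tau)$.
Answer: $\phi(s, \tau) = e^{-2 s} e^{-(-\tau/2 + s)^2}$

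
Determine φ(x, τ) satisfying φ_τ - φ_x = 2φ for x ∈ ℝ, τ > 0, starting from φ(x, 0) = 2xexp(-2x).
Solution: Substitute φ = exp(-2x)u, i.e. u = exp(2x)φ.
By the product rule, φ_x = exp(-2x)(u_x - 2u), φ_τ = exp(-2x)u_τ.
Substituting into the PDE and dividing by exp(-2x): u_τ - (u_x - 2u) = 2u.
The lower-order terms cancel, leaving the standard advection equation u_τ - u_x = 0.
Initial data for u: u(x,0) = exp(2x)φ(x,0) = 2x.
Solve for u:
  By method of characteristics (waves move left with speed 1):
  Along characteristics x + τ = const, u is constant, so u(x,τ) = f(x + τ) with f = u(·, 0).
Hence u(x,τ) = 2x + 2τ.
Transform back: φ(x,τ) = exp(-2x)u(x,τ).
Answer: φ(x, τ) = 2xexp(-2x) + 2τexp(-2x)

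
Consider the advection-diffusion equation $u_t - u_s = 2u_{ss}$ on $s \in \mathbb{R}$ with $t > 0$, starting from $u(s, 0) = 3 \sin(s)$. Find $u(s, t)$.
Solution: Change to a moving frame: let $\eta = s + t$, $\sigma = t$ and write $u(s,t) = w(\eta,\sigma)$.
By the chain rule $u_t = w_{\sigma} + w_{\eta}$, $u_s = w_{\eta}$, $u_{ss} = w_{\eta\eta}$.
Then $u_t - u_s = w_{\sigma}$: the advection term cancels and the PDE becomes the heat equation $w_{\sigma} = 2w_{\eta\eta}$ on $\eta \in \mathbb{R}$.
Initial data: $w(\eta,0) = u(\eta,0) = 3 \sin(\eta)$.
On $\eta \in \mathbb{R}$ each mode satisfies $(\sin(n\eta))'' = -n^2 \sin(n\eta)$, so $e^{-2n^2\sigma} \sin(n\eta)$ solves the heat equation; by superposition $w(\eta,\sigma) = \sum c_n e^{-2n^2\sigma} \sin(n\eta)$.
Reading off the coefficients: $c_1=3$, so $w(\eta,\sigma) = 3 e^{-2 \sigma} \sin(\eta)$.
Substituting back $\eta = s + t$, $\sigma = t$: $u(s,t) = w(s + t, t)$.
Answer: $u(s, t) = 3 e^{-2 t} \sin(s + t)$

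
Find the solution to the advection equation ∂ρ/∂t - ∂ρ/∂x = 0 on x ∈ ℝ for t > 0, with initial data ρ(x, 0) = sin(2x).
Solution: By characteristics (dx/dt = -1), ρ(x,t) = f(x + t) with f = ρ(·, 0).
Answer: ρ(x, t) = sin(2t + 2x)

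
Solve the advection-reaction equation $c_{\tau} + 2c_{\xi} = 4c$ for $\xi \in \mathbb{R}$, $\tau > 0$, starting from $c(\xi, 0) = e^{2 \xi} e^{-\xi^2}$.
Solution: Substitute $c = e^{2\xi}u$.
Then $c_{\xi} = e^{2\xi}(u_{\xi} + 2u)$, $c_{\tau} = e^{2\xi}u_{\tau}$; substituting and dividing by $e^{2\xi}$, the lower-order terms cancel: $u_{\tau} + 2u_{\xi} = 0$ (standard advection equation).
Data for $u$: $u(\xi,0) = e^{-2\xi}c(\xi,0) = e^{-\xi^2}$.
By characteristics ($d\xi/d\tau = 2$), $u(\xi,\tau) = f(\xi - 2\tau)$ with $f = u( \cdot , 0)$.
So $u(\xi,\tau) = e^{-(\xi - 2 \tau)^2}$, and $c(\xi,\tau) = e^{2\xi}u(\xi,\tau)$.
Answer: $c(\xi, \tau) = e^{2 \xi} e^{-(-2 \tau + \xi)^2}$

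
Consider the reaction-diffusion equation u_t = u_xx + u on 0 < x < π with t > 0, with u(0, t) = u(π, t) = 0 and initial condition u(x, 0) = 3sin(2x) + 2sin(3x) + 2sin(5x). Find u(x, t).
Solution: Substitute u = exp(t)w, i.e. w = exp(-t)u.
By the product rule, u_t = exp(t)(w_t + w), u_xx = exp(t)w_xx.
Substituting into the PDE and dividing by exp(t): w_t + w = w_xx + w.
The lower-order terms cancel, leaving the standard heat equation w_t = w_xx.
Initial data for w: w(x,0) = u(x,0) = 3sin(2x) + 2sin(3x) + 2sin(5x). The boundary conditions carry over: w(0,t) = w(π,t) = 0.
Solve for w:
  Using separation of variables w = X(x)T(t):
  Eigenfunctions: sin(nx), n = 1, 2, 3, ...
  General solution: w(x, t) = Σ c_n sin(nx) exp(-n² t)
  Matching w(x,0) = 3sin(2x) + 2sin(3x) + 2sin(5x) term by term: c_2=3, c_3=2, c_5=2.
Hence w(x,t) = 3exp(-4t)sin(2x) + 2exp(-9t)sin(3x) + 2exp(-25t)sin(5x).
Transform back: u(x,t) = exp(t)w(x,t).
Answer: u(x, t) = 3exp(-3t)sin(2x) + 2exp(-8t)sin(3x) + 2exp(-24t)sin(5x)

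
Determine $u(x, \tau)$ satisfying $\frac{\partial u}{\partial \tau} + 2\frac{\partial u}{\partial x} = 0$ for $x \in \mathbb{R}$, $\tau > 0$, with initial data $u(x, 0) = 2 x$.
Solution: By characteristics ($dx/d\tau = 2$), $u(x,\tau) = f(x - 2\tau)$ with $f = u( \cdot , 0)$.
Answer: $u(x, \tau) = -4 \tau + 2 x$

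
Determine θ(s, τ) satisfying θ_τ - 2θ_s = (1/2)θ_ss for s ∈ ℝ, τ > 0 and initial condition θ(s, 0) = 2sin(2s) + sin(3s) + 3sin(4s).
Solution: Moving frame: η = s + 2τ, σ = τ, θ = u(η,σ), so θ_τ = u_σ + 2u_η and θ_ss = u_ηη.
Hence θ_τ - 2θ_s = u_σ and the PDE becomes the heat equation u_σ = (1/2)u_ηη on η ∈ ℝ.
Initial data: u(η,0) = θ(η,0) = 2sin(2η) + sin(3η) + 3sin(4η). Each mode sin(nη) decays as exp(-n²σ/2) on ℝ, so u(η,σ) = Σ c_n exp(-n²σ/2) sin(nη) with c_2=2, c_3=1, c_4=3: u(η,σ) = 2exp(-2σ)sin(2η) + 3exp(-8σ)sin(4η) + exp(-9σ/2)sin(3η).
Substituting back: θ(s,τ) = u(s + 2τ, τ).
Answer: θ(s, τ) = 2exp(-2τ)sin(2s + 4τ) + 3exp(-8τ)sin(4s + 8τ) + exp(-9τ/2)sin(3s + 6τ)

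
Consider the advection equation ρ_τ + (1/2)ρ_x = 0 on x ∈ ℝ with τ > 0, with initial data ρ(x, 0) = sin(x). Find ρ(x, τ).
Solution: By method of characteristics (waves move right with speed 1/2):
Along characteristics x - (1/2)τ = const, ρ is constant, so ρ(x,τ) = f(x - (1/2)τ) with f = ρ(·, 0).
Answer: ρ(x, τ) = sin(x - τ/2)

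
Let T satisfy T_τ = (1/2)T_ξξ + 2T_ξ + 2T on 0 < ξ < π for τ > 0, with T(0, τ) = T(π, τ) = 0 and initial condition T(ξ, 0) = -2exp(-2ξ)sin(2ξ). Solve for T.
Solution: Substitute T = exp(-2ξ)u, i.e. u = exp(2ξ)T.
By the product rule, T_ξ = exp(-2ξ)(u_ξ - 2u), T_ξξ = exp(-2ξ)(u_ξξ - 4u_ξ + 4u), T_τ = exp(-2ξ)u_τ.
Substituting into the PDE and dividing by exp(-2ξ): u_τ = (1/2)(u_ξξ - 4u_ξ + 4u) + 2(u_ξ - 2u) + 2u.
The lower-order terms cancel, leaving the standard heat equation u_τ = (1/2)u_ξξ.
Initial data for u: u(ξ,0) = exp(2ξ)T(ξ,0) = -2sin(2ξ). The boundary conditions carry over: u(0,τ) = u(π,τ) = 0.
Solve for u:
  Using separation of variables u = X(ξ)G(τ):
  Eigenfunctions: sin(nξ), n = 1, 2, 3, ...
  General solution: u(ξ, τ) = Σ c_n sin(nξ) exp(-n² τ/2)
  Matching u(ξ,0) = -2sin(2ξ) term by term: c_2=-2.
Hence u(ξ,τ) = -2exp(-2τ)sin(2ξ).
Transform back: T(ξ,τ) = exp(-2ξ)u(ξ,τ).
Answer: T(ξ, τ) = -2exp(-2ξ)exp(-2τ)sin(2ξ)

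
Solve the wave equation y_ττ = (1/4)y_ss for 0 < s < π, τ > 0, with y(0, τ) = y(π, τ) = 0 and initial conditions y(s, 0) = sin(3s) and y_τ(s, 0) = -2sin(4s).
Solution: Separating variables: y = Σ [A_n cos(ω_n τ) + B_n sin(ω_n τ)] sin(ns), ω_n = n/2. From ICs (B_n = velocity coefficient / ω_n): A_3=1, B_4=-1.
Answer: y(s, τ) = sin(3s)cos(3τ/2) - sin(4s)sin(2τ)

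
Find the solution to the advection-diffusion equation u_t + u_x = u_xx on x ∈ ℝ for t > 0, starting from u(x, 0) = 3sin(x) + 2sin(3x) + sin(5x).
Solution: Moving frame: η = x - t, σ = t, u = w(η,σ), so u_t = w_σ - w_η and u_xx = w_ηη.
Hence u_t + u_x = w_σ and the PDE becomes the heat equation w_σ = w_ηη on η ∈ ℝ.
Initial data: w(η,0) = u(η,0) = 3sin(η) + 2sin(3η) + sin(5η). Each mode sin(nη) decays as exp(-n²σ) on ℝ, so w(η,σ) = Σ c_n exp(-n²σ) sin(nη) with c_1=3, c_3=2, c_5=1: w(η,σ) = 3exp(-σ)sin(η) + 2exp(-9σ)sin(3η) + exp(-25σ)sin(5η).
Substituting back: u(x,t) = w(x - t, t).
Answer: u(x, t) = -3exp(-t)sin(t - x) - 2exp(-9t)sin(3t - 3x) - exp(-25t)sin(5t - 5x)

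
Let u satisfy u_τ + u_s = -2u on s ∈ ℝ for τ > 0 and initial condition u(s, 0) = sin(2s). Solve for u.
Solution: Substitute u = exp(-2τ)w.
Then u_τ = exp(-2τ)(w_τ - 2w), u_s = exp(-2τ)w_s; substituting and dividing by exp(-2τ), the lower-order terms cancel: w_τ + w_s = 0 (standard advection equation).
Data for w: w(s,0) = u(s,0) = sin(2s).
By characteristics (ds/dτ = 1), w(s,τ) = f(s - τ) with f = w(·, 0).
So w(s,τ) = sin(2s - 2τ), and u(s,τ) = exp(-2τ)w(s,τ).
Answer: u(s, τ) = exp(-2τ)sin(2s - 2τ)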